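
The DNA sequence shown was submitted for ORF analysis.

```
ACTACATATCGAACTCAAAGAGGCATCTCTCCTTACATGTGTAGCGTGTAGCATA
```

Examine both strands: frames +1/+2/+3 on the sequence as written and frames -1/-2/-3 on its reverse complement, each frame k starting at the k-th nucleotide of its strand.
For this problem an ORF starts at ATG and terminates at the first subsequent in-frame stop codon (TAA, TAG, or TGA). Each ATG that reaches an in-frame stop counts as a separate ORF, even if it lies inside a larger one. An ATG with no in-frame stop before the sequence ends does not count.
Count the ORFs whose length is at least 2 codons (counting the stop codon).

4

Reverse complement (5'→3'): TATGCTACACGCTACACATGTAAGGAGAGATGCCTCTTTGAGTTCGATATGTAGT
Frame +1: ACT ACA TAT CGA ACT CAA AGA GGC ATC TCT CCT TAC ATG TGT AGC GTG TAG CAT — ATG at 37, stop TAG at 49 → 15 nt.
Frame +2: CTA CAT ATC GAA CTC AAA GAG GCA TCT CTC CTT ACA TGT GTA GCG TGT AGC ATA — no ATG→stop ORF.
Frame +3: TAC ATA TCG AAC TCA AAG AGG CAT CTC TCC TTA CAT GTG TAG CGT GTA GCA — no ATG→stop ORF.
Frame -1: TAT GCT ACA CGC TAC ACA TGT AAG GAG AGA TGC CTC TTT GAG TTC GAT ATG TAG — ATG at 49, stop TAG at 52 → 6 nt.
Frame -2: ATG CTA CAC GCT ACA CAT GTA AGG AGA GAT GCC TCT TTG AGT TCG ATA TGT AGT — no ATG→stop ORF.
Frame -3: TGC TAC ACG CTA CAC ATG TAA GGA GAG ATG CCT CTT TGA GTT CGA TAT GTA — ATG at 18, stop TAA at 21 → 6 nt; ATG at 30, stop TGA at 39 → 12 nt.
ORFs ≥ 2 codons: frame +1 37–51 (5 codons), frame -1 49–54 (2 codons), frame -3 18–23 (2 codons), frame -3 30–41 (4 codons). Count = 4.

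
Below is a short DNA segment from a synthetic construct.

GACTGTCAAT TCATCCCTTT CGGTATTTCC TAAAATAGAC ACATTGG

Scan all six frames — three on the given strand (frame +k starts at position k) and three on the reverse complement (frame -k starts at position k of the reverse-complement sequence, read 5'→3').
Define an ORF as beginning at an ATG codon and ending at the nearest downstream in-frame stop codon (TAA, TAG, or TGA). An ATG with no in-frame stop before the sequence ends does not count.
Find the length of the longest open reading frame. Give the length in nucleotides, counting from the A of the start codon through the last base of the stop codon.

15

Reverse complement (5'→3'): CCAATGTGTCTATTTTAGGAAATACCGAAAGGGATGAATTGACAGTC
Frame +1: GAC TGT CAA TTC ATC CCT TTC GGT ATT TCC TAA AAT AGA CAC ATT — no ATG→stop ORF.
Frame +2: ACT GTC AAT TCA TCC CTT TCG GTA TTT CCT AAA ATA GAC ACA TTG — no ATG→stop ORF.
Frame +3: CTG TCA ATT CAT CCC TTT CGG TAT TTC CTA AAA TAG ACA CAT TGG — no ATG→stop ORF.
Frame -1: CCA ATG TGT CTA TTT TAG GAA ATA CCG AAA GGG ATG AAT TGA CAG — ATG at 4, stop TAG at 16 → 15 nt; ATG at 34, stop TGA at 40 → 9 nt.
Frame -2: CAA TGT GTC TAT TTT AGG AAA TAC CGA AAG GGA TGA ATT GAC AGT — no ATG→stop ORF.
Frame -3: AAT GTG TCT ATT TTA GGA AAT ACC GAA AGG GAT GAA TTG ACA GTC — no ATG→stop ORF.
Longest: frame -1, positions 4–18, 15 nt = 5 codons = 4 aa. → 15 nucleotides.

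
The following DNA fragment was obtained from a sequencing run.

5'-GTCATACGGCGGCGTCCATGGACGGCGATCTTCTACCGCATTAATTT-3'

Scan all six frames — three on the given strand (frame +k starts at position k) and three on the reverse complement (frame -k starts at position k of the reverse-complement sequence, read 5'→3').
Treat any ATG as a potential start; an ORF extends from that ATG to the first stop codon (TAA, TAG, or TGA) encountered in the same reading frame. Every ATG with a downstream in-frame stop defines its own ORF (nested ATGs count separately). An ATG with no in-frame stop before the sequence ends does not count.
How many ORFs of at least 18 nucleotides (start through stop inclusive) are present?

2

Reverse complement (5'→3'): AAATTAATGCGGTAGAAGATCGCCGTCCATGGACGCCGCCGTATGAC
Frame +1: GTC ATA CGG CGG CGT CCA TGG ACG GCG ATC TTC TAC CGC ATT AAT — no ATG→stop ORF.
Frame +2: TCA TAC GGC GGC GTC CAT GGA CGG CGA TCT TCT ACC GCA TTA ATT — no ATG→stop ORF.
Frame +3: CAT ACG GCG GCG TCC ATG GAC GGC GAT CTT CTA CCG CAT TAA TTT — ATG at 18, stop TAA at 42 → 27 nt.
Frame -1: AAA TTA ATG CGG TAG AAG ATC GCC GTC CAT GGA CGC CGC CGT ATG — ATG at 7, stop TAG at 13 → 9 nt.
Frame -2: AAT TAA TGC GGT AGA AGA TCG CCG TCC ATG GAC GCC GCC GTA TGA — ATG at 29, stop TGA at 44 → 18 nt.
Frame -3: ATT AAT GCG GTA GAA GAT CGC CGT CCA TGG ACG CCG CCG TAT GAC — no ATG→stop ORF.
ORFs ≥ 18 nucleotides: frame +3 18–44 (27 nucleotides), frame -2 29–46 (18 nucleotides). Count = 2.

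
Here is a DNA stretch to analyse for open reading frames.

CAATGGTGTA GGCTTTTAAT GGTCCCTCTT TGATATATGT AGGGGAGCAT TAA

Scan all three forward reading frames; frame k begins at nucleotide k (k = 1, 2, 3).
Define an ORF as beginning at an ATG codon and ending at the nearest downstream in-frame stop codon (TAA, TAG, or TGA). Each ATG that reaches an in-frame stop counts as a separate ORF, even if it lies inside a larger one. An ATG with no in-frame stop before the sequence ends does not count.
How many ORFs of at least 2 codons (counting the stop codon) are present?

Frame 1: CAA TGG TGT AGG CTT TTA ATG GTC CCT CTT TGA TAT ATG TAG GGG AGC ATT — ATG at 19, stop TGA at 31 → 15 nt; ATG at 37, stop TAG at 40 → 6 nt.
Frame 2: AAT GGT GTA GGC TTT TAA TGG TCC CTC TTT GAT ATA TGT AGG GGA GCA TTA — no ATG→stop ORF.
Frame 3: ATG GTG TAG GCT TTT AAT GGT CCC TCT TTG ATA TAT GTA GGG GAG CAT TAA — ATG at 3, stop TAG at 9 → 9 nt.
ORFs ≥ 2 codons: frame 1 19–33 (5 codons), frame 1 37–42 (2 codons), frame 3 3–11 (3 codons). Count = 3.

3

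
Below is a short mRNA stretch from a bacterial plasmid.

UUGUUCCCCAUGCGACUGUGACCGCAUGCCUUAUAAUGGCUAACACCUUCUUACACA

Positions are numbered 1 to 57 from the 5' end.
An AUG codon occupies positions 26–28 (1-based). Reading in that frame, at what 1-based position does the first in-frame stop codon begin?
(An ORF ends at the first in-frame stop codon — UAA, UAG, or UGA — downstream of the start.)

41

Codons from position 26: AUG (26–28), CCU (29–31), UAU (32–34), AAU (35–37), GGC (38–40), UAA (41–43).
UAA is a stop codon; it begins at position 41.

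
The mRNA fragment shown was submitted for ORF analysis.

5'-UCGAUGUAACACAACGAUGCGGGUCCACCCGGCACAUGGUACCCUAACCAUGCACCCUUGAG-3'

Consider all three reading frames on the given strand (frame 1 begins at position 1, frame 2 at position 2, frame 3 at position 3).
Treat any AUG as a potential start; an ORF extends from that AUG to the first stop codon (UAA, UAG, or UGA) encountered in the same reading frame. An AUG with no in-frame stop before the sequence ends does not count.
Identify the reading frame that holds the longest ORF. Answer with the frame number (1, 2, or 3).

2

Frame 1: UCG AUG UAA CAC AAC GAU GCG GGU CCA CCC GGC ACA UGG UAC CCU AAC CAU GCA CCC UUG — AUG at 4, stop UAA at 7 → 6 nt.
Frame 2: CGA UGU AAC ACA ACG AUG CGG GUC CAC CCG GCA CAU GGU ACC CUA ACC AUG CAC CCU UGA — AUG at 17, stop UGA at 59 → 45 nt; AUG at 50, stop UGA at 59 → 12 nt.
Frame 3: GAU GUA ACA CAA CGA UGC GGG UCC ACC CGG CAC AUG GUA CCC UAA CCA UGC ACC CUU GAG — AUG at 36, stop UAA at 45 → 12 nt.
Longest ORF is 45 nt in frame 2 (positions 17–61).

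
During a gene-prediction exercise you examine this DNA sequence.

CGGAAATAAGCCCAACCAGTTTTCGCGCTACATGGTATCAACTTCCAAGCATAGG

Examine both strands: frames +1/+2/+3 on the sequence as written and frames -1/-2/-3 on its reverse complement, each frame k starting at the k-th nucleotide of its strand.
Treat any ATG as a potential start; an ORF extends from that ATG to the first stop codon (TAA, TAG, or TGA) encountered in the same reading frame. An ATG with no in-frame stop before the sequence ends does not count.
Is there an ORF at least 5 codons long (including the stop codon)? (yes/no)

Reverse complement (5'→3'): CCTATGCTTGGAAGTTGATACCATGTAGCGCGAAAACTGGTTGGGCTTATTTCCG
Frame +1: CGG AAA TAA GCC CAA CCA GTT TTC GCG CTA CAT GGT ATC AAC TTC CAA GCA TAG — no ATG→stop ORF.
Frame +2: GGA AAT AAG CCC AAC CAG TTT TCG CGC TAC ATG GTA TCA ACT TCC AAG CAT AGG — no ATG→stop ORF.
Frame +3: GAA ATA AGC CCA ACC AGT TTT CGC GCT ACA TGG TAT CAA CTT CCA AGC ATA — no ATG→stop ORF.
Frame -1: CCT ATG CTT GGA AGT TGA TAC CAT GTA GCG CGA AAA CTG GTT GGG CTT ATT TCC — ATG at 4, stop TGA at 16 → 15 nt.
Frame -2: CTA TGC TTG GAA GTT GAT ACC ATG TAG CGC GAA AAC TGG TTG GGC TTA TTT CCG — ATG at 23, stop TAG at 26 → 6 nt.
Frame -3: TAT GCT TGG AAG TTG ATA CCA TGT AGC GCG AAA ACT GGT TGG GCT TAT TTC — no ATG→stop ORF.
Frame -1 has an ORF of 5 codons (positions 4–18) ≥ 5, so yes.

yes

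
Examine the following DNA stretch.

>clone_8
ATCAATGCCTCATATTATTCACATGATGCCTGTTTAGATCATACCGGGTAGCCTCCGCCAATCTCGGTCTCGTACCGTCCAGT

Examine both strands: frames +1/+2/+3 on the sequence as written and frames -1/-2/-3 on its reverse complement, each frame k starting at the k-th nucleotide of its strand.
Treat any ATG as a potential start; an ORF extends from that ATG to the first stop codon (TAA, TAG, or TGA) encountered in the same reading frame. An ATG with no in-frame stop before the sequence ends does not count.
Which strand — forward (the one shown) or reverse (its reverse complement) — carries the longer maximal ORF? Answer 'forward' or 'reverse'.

Reverse complement (5'→3'): ACTGGACGGTACGAGACCGAGATTGGCGGAGGCTACCCGGTATGATCTAAACAGGCATCATGTGAATAATATGAGGCATTGAT
Frame +1: ATC AAT GCC TCA TAT TAT TCA CAT GAT GCC TGT TTA GAT CAT ACC GGG TAG CCT CCG CCA ATC TCG GTC TCG TAC CGT CCA — no ATG→stop ORF.
Frame +2: TCA ATG CCT CAT ATT ATT CAC ATG ATG CCT GTT TAG ATC ATA CCG GGT AGC CTC CGC CAA TCT CGG TCT CGT ACC GTC CAG — ATG at 5, stop TAG at 35 → 33 nt; ATG at 23, stop TAG at 35 → 15 nt; ATG at 26, stop TAG at 35 → 12 nt.
Frame +3: CAA TGC CTC ATA TTA TTC ACA TGA TGC CTG TTT AGA TCA TAC CGG GTA GCC TCC GCC AAT CTC GGT CTC GTA CCG TCC AGT — no ATG→stop ORF.
Frame -1: ACT GGA CGG TAC GAG ACC GAG ATT GGC GGA GGC TAC CCG GTA TGA TCT AAA CAG GCA TCA TGT GAA TAA TAT GAG GCA TTG — no ATG→stop ORF.
Frame -2: CTG GAC GGT ACG AGA CCG AGA TTG GCG GAG GCT ACC CGG TAT GAT CTA AAC AGG CAT CAT GTG AAT AAT ATG AGG CAT TGA — ATG at 71, stop TGA at 80 → 12 nt.
Frame -3: TGG ACG GTA CGA GAC CGA GAT TGG CGG AGG CTA CCC GGT ATG ATC TAA ACA GGC ATC ATG TGA ATA ATA TGA GGC ATT GAT — ATG at 42, stop TAA at 48 → 9 nt; ATG at 60, stop TGA at 63 → 6 nt.
Forward-strand max 33 nt; reverse-strand max 12 nt. The forward strand has the longer ORF.

forward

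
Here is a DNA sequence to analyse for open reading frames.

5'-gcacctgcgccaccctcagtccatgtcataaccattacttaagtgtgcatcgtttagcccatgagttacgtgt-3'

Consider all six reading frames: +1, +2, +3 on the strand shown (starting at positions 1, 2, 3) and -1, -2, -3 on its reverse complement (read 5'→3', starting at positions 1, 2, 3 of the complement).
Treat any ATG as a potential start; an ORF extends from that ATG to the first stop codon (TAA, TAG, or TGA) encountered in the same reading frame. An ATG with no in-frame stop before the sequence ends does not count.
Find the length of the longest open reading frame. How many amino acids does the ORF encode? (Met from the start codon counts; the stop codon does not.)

Reverse complement (5'→3'): ACACGTAACTCATGGGCTAAACGATGCACACTTAAGTAATGGTTATGACATGGACTGAGGGTGGCGCAGGTGC
Frame +1: GCA CCT GCG CCA CCC TCA GTC CAT GTC ATA ACC ATT ACT TAA GTG TGC ATC GTT TAG CCC ATG AGT TAC GTG — no ATG→stop ORF.
Frame +2: CAC CTG CGC CAC CCT CAG TCC ATG TCA TAA CCA TTA CTT AAG TGT GCA TCG TTT AGC CCA TGA GTT ACG TGT — ATG at 23, stop TAA at 29 → 9 nt.
Frame +3: ACC TGC GCC ACC CTC AGT CCA TGT CAT AAC CAT TAC TTA AGT GTG CAT CGT TTA GCC CAT GAG TTA CGT — no ATG→stop ORF.
Frame -1: ACA CGT AAC TCA TGG GCT AAA CGA TGC ACA CTT AAG TAA TGG TTA TGA CAT GGA CTG AGG GTG GCG CAG GTG — no ATG→stop ORF.
Frame -2: CAC GTA ACT CAT GGG CTA AAC GAT GCA CAC TTA AGT AAT GGT TAT GAC ATG GAC TGA GGG TGG CGC AGG TGC — ATG at 50, stop TGA at 56 → 9 nt.
Frame -3: ACG TAA CTC ATG GGC TAA ACG ATG CAC ACT TAA GTA ATG GTT ATG ACA TGG ACT GAG GGT GGC GCA GGT — ATG at 12, stop TAA at 18 → 9 nt; ATG at 24, stop TAA at 33 → 12 nt.
Longest: frame -3, positions 24–35, 12 nt = 4 codons = 3 aa. → 3 amino acids.

3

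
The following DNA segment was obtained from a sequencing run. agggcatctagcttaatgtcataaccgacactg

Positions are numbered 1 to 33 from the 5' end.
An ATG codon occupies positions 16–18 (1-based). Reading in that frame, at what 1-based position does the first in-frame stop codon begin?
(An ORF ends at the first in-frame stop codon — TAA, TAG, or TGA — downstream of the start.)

Codons from position 16: ATG (16–18), TCA (19–21), TAA (22–24).
TAA is a stop codon; it begins at position 22.

22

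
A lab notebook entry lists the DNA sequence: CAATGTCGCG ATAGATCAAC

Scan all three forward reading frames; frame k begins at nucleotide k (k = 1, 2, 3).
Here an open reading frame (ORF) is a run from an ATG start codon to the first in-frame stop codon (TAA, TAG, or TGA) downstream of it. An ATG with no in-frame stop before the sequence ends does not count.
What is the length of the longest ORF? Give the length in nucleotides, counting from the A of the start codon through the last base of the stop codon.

12

Frame 1: CAA TGT CGC GAT AGA TCA — no ATG→stop ORF.
Frame 2: AAT GTC GCG ATA GAT CAA — no ATG→stop ORF.
Frame 3: ATG TCG CGA TAG ATC AAC — ATG at 3, stop TAG at 12 → 12 nt.
Longest: frame 3, positions 3–14, 12 nt = 4 codons = 3 aa. → 12 nucleotides.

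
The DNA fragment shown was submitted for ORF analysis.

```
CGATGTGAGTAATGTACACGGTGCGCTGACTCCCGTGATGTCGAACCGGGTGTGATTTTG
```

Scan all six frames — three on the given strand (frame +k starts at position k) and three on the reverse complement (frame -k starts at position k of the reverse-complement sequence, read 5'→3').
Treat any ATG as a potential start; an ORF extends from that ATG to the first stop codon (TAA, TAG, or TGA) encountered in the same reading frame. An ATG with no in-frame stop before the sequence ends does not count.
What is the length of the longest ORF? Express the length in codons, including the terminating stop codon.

6

Reverse complement (5'→3'): CAAAATCACACCCGGTTCGACATCACGGGAGTCAGCGCACCGTGTACATTACTCACATCG
Frame +1: CGA TGT GAG TAA TGT ACA CGG TGC GCT GAC TCC CGT GAT GTC GAA CCG GGT GTG ATT TTG — no ATG→stop ORF.
Frame +2: GAT GTG AGT AAT GTA CAC GGT GCG CTG ACT CCC GTG ATG TCG AAC CGG GTG TGA TTT — ATG at 38, stop TGA at 53 → 18 nt.
Frame +3: ATG TGA GTA ATG TAC ACG GTG CGC TGA CTC CCG TGA TGT CGA ACC GGG TGT GAT TTT — ATG at 3, stop TGA at 6 → 6 nt; ATG at 12, stop TGA at 27 → 18 nt.
Frame -1: CAA AAT CAC ACC CGG TTC GAC ATC ACG GGA GTC AGC GCA CCG TGT ACA TTA CTC ACA TCG — no ATG→stop ORF.
Frame -2: AAA ATC ACA CCC GGT TCG ACA TCA CGG GAG TCA GCG CAC CGT GTA CAT TAC TCA CAT — no ATG→stop ORF.
Frame -3: AAA TCA CAC CCG GTT CGA CAT CAC GGG AGT CAG CGC ACC GTG TAC ATT ACT CAC ATC — no ATG→stop ORF.
Longest: frame +2, positions 38–55, 18 nt = 6 codons = 5 aa. → 6 codons.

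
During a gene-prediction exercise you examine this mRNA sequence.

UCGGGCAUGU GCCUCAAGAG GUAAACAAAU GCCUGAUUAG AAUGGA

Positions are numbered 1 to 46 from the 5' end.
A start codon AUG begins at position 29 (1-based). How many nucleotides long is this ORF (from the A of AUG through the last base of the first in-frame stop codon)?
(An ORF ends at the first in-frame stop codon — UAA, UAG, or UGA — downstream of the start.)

Codons from position 29: AUG (29–31), CCU (32–34), GAU (35–37), UAG (38–40).
UAG is the first in-frame stop; ORF spans 29–40, 12 nucleotides.

12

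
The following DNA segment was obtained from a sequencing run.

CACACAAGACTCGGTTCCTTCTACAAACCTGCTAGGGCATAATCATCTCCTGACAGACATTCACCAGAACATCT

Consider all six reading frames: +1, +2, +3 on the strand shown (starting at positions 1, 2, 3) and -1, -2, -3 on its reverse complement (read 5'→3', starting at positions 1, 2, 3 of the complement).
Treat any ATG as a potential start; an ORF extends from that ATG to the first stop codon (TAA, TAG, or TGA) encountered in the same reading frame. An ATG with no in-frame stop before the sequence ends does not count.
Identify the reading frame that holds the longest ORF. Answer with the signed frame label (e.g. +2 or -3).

Reverse complement (5'→3'): AGATGTTCTGGTGAATGTCTGTCAGGAGATGATTATGCCCTAGCAGGTTTGTAGAAGGAACCGAGTCTTGTGTG
Frame +1: CAC ACA AGA CTC GGT TCC TTC TAC AAA CCT GCT AGG GCA TAA TCA TCT CCT GAC AGA CAT TCA CCA GAA CAT — no ATG→stop ORF.
Frame +2: ACA CAA GAC TCG GTT CCT TCT ACA AAC CTG CTA GGG CAT AAT CAT CTC CTG ACA GAC ATT CAC CAG AAC ATC — no ATG→stop ORF.
Frame +3: CAC AAG ACT CGG TTC CTT CTA CAA ACC TGC TAG GGC ATA ATC ATC TCC TGA CAG ACA TTC ACC AGA ACA TCT — no ATG→stop ORF.
Frame -1: AGA TGT TCT GGT GAA TGT CTG TCA GGA GAT GAT TAT GCC CTA GCA GGT TTG TAG AAG GAA CCG AGT CTT GTG — no ATG→stop ORF.
Frame -2: GAT GTT CTG GTG AAT GTC TGT CAG GAG ATG ATT ATG CCC TAG CAG GTT TGT AGA AGG AAC CGA GTC TTG TGT — ATG at 29, stop TAG at 41 → 15 nt; ATG at 35, stop TAG at 41 → 9 nt.
Frame -3: ATG TTC TGG TGA ATG TCT GTC AGG AGA TGA TTA TGC CCT AGC AGG TTT GTA GAA GGA ACC GAG TCT TGT GTG — ATG at 3, stop TGA at 12 → 12 nt; ATG at 15, stop TGA at 30 → 18 nt.
Longest ORF is 18 nt in frame -3 (positions 15–32).

-3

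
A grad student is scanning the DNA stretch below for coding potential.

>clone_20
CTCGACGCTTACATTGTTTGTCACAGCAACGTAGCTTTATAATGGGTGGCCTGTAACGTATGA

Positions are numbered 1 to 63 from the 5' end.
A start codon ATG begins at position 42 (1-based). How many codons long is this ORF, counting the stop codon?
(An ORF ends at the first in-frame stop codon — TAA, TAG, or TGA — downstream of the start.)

5

Codons from position 42: ATG (42–44), GGT (45–47), GGC (48–50), CTG (51–53), TAA (54–56).
TAA is the first in-frame stop; that's 5 codons including the stop.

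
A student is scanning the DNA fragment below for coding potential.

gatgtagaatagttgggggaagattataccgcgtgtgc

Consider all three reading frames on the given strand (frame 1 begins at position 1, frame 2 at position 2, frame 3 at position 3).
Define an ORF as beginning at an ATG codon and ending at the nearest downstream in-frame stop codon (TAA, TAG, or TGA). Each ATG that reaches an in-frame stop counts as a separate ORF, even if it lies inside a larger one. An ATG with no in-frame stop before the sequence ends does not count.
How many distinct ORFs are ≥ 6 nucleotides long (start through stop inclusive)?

Frame 1: GAT GTA GAA TAG TTG GGG GAA GAT TAT ACC GCG TGT — no ATG→stop ORF.
Frame 2: ATG TAG AAT AGT TGG GGG AAG ATT ATA CCG CGT GTG — ATG at 2, stop TAG at 5 → 6 nt.
Frame 3: TGT AGA ATA GTT GGG GGA AGA TTA TAC CGC GTG TGC — no ATG→stop ORF.
ORFs ≥ 6 nucleotides: frame 2 2–7 (6 nucleotides). Count = 1.

1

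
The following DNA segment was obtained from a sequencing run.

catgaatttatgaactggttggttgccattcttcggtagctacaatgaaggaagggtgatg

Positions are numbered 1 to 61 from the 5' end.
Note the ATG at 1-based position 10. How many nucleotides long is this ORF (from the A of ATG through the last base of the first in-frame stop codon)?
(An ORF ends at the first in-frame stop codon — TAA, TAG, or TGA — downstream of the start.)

Codons from position 10: ATG (10–12), AAC (13–15), TGG (16–18), TTG (19–21), GTT (22–24), GCC (25–27), ATT (28–30), CTT (31–33), CGG (34–36), TAG (37–39).
TAG is the first in-frame stop; ORF spans 10–39, 30 nucleotides.

30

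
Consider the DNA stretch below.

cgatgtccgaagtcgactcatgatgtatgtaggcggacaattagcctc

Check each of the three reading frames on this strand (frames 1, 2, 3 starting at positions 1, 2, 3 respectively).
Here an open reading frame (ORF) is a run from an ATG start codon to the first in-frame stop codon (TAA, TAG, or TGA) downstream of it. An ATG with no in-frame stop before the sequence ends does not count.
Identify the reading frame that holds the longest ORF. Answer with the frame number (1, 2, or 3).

Frame 1: CGA TGT CCG AAG TCG ACT CAT GAT GTA TGT AGG CGG ACA ATT AGC CTC — no ATG→stop ORF.
Frame 2: GAT GTC CGA AGT CGA CTC ATG ATG TAT GTA GGC GGA CAA TTA GCC — no ATG→stop ORF.
Frame 3: ATG TCC GAA GTC GAC TCA TGA TGT ATG TAG GCG GAC AAT TAG CCT — ATG at 3, stop TGA at 21 → 21 nt; ATG at 27, stop TAG at 30 → 6 nt.
Longest ORF is 21 nt in frame 3 (positions 3–23).

3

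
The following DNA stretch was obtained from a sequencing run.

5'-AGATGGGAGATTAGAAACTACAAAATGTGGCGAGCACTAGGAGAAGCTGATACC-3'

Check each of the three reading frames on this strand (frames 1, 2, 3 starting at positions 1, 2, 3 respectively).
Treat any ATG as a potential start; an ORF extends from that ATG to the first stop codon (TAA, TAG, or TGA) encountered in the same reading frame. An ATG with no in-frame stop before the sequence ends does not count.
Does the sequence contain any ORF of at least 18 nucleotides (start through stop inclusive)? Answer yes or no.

no

Frame 1: AGA TGG GAG ATT AGA AAC TAC AAA ATG TGG CGA GCA CTA GGA GAA GCT GAT ACC — no ATG→stop ORF.
Frame 2: GAT GGG AGA TTA GAA ACT ACA AAA TGT GGC GAG CAC TAG GAG AAG CTG ATA — no ATG→stop ORF.
Frame 3: ATG GGA GAT TAG AAA CTA CAA AAT GTG GCG AGC ACT AGG AGA AGC TGA TAC — ATG at 3, stop TAG at 12 → 12 nt.
Largest ORF found is 12 nucleotides < 18, so no.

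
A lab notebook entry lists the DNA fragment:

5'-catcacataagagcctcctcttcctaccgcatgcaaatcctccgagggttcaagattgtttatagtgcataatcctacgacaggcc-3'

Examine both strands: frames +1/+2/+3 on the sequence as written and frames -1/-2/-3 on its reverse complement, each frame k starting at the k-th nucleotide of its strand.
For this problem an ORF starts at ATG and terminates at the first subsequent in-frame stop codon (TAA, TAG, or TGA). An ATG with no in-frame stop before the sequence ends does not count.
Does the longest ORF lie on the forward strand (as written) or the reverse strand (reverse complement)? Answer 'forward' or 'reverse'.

Reverse complement (5'→3'): GGCCTGTCGTAGGATTATGCACTATAAACAATCTTGAACCCTCGGAGGATTTGCATGCGGTAGGAAGAGGAGGCTCTTATGTGATG
Frame +1: CAT CAC ATA AGA GCC TCC TCT TCC TAC CGC ATG CAA ATC CTC CGA GGG TTC AAG ATT GTT TAT AGT GCA TAA TCC TAC GAC AGG — ATG at 31, stop TAA at 70 → 42 nt.
Frame +2: ATC ACA TAA GAG CCT CCT CTT CCT ACC GCA TGC AAA TCC TCC GAG GGT TCA AGA TTG TTT ATA GTG CAT AAT CCT ACG ACA GGC — no ATG→stop ORF.
Frame +3: TCA CAT AAG AGC CTC CTC TTC CTA CCG CAT GCA AAT CCT CCG AGG GTT CAA GAT TGT TTA TAG TGC ATA ATC CTA CGA CAG GCC — no ATG→stop ORF.
Frame -1: GGC CTG TCG TAG GAT TAT GCA CTA TAA ACA ATC TTG AAC CCT CGG AGG ATT TGC ATG CGG TAG GAA GAG GAG GCT CTT ATG TGA — ATG at 55, stop TAG at 61 → 9 nt; ATG at 79, stop TGA at 82 → 6 nt.
Frame -2: GCC TGT CGT AGG ATT ATG CAC TAT AAA CAA TCT TGA ACC CTC GGA GGA TTT GCA TGC GGT AGG AAG AGG AGG CTC TTA TGT GAT — ATG at 17, stop TGA at 35 → 21 nt.
Frame -3: CCT GTC GTA GGA TTA TGC ACT ATA AAC AAT CTT GAA CCC TCG GAG GAT TTG CAT GCG GTA GGA AGA GGA GGC TCT TAT GTG ATG — no ATG→stop ORF.
Forward-strand max 42 nt; reverse-strand max 21 nt. The forward strand has the longer ORF.

forward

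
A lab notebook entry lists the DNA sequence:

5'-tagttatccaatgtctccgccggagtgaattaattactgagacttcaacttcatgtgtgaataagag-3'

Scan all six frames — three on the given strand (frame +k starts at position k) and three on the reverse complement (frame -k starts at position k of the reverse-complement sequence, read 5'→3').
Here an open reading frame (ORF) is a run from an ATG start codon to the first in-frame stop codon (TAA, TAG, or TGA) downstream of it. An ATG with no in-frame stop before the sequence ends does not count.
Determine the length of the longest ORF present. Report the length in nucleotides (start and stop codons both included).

Reverse complement (5'→3'): CTCTTATTCACACATGAAGTTGAAGTCTCAGTAATTAATTCACTCCGGCGGAGACATTGGATAACTA
Frame +1: TAG TTA TCC AAT GTC TCC GCC GGA GTG AAT TAA TTA CTG AGA CTT CAA CTT CAT GTG TGA ATA AGA — no ATG→stop ORF.
Frame +2: AGT TAT CCA ATG TCT CCG CCG GAG TGA ATT AAT TAC TGA GAC TTC AAC TTC ATG TGT GAA TAA GAG — ATG at 11, stop TGA at 26 → 18 nt; ATG at 53, stop TAA at 62 → 12 nt.
Frame +3: GTT ATC CAA TGT CTC CGC CGG AGT GAA TTA ATT ACT GAG ACT TCA ACT TCA TGT GTG AAT AAG — no ATG→stop ORF.
Frame -1: CTC TTA TTC ACA CAT GAA GTT GAA GTC TCA GTA ATT AAT TCA CTC CGG CGG AGA CAT TGG ATA ACT — no ATG→stop ORF.
Frame -2: TCT TAT TCA CAC ATG AAG TTG AAG TCT CAG TAA TTA ATT CAC TCC GGC GGA GAC ATT GGA TAA CTA — ATG at 14, stop TAA at 32 → 21 nt.
Frame -3: CTT ATT CAC ACA TGA AGT TGA AGT CTC AGT AAT TAA TTC ACT CCG GCG GAG ACA TTG GAT AAC — no ATG→stop ORF.
Longest: frame -2, positions 14–34, 21 nt = 7 codons = 6 aa. → 21 nucleotides.

21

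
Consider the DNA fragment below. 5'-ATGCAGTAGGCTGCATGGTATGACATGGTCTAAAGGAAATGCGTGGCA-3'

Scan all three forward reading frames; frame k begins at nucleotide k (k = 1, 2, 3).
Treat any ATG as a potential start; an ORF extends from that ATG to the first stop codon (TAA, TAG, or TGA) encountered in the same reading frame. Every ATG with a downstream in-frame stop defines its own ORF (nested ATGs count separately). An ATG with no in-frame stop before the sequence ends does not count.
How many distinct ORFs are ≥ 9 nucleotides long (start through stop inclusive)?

3

Frame 1: ATG CAG TAG GCT GCA TGG TAT GAC ATG GTC TAA AGG AAA TGC GTG GCA — ATG at 1, stop TAG at 7 → 9 nt; ATG at 25, stop TAA at 31 → 9 nt.
Frame 2: TGC AGT AGG CTG CAT GGT ATG ACA TGG TCT AAA GGA AAT GCG TGG — no ATG→stop ORF.
Frame 3: GCA GTA GGC TGC ATG GTA TGA CAT GGT CTA AAG GAA ATG CGT GGC — ATG at 15, stop TGA at 21 → 9 nt.
ORFs ≥ 9 nucleotides: frame 1 1–9 (9 nucleotides), frame 1 25–33 (9 nucleotides), frame 3 15–23 (9 nucleotides). Count = 3.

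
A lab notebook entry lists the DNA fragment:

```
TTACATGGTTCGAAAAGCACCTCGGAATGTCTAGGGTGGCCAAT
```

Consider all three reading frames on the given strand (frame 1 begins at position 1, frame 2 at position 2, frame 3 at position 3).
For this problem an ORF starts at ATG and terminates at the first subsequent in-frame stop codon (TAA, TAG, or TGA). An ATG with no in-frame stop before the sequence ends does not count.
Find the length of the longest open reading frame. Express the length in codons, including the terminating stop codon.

Frame 1: TTA CAT GGT TCG AAA AGC ACC TCG GAA TGT CTA GGG TGG CCA — no ATG→stop ORF.
Frame 2: TAC ATG GTT CGA AAA GCA CCT CGG AAT GTC TAG GGT GGC CAA — ATG at 5, stop TAG at 32 → 30 nt.
Frame 3: ACA TGG TTC GAA AAG CAC CTC GGA ATG TCT AGG GTG GCC AAT — no ATG→stop ORF.
Longest: frame 2, positions 5–34, 30 nt = 10 codons = 9 aa. → 10 codons.

10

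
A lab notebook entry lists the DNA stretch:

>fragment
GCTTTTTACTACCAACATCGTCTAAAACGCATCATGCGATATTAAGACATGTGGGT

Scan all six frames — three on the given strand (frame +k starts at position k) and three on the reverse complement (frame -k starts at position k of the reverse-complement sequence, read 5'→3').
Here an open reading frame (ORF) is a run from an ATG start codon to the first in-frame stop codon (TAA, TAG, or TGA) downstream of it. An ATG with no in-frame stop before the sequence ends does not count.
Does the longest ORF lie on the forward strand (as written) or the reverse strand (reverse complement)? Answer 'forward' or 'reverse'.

reverse

Reverse complement (5'→3'): ACCCACATGTCTTAATATCGCATGATGCGTTTTAGACGATGTTGGTAGTAAAAAGC
Frame +1: GCT TTT TAC TAC CAA CAT CGT CTA AAA CGC ATC ATG CGA TAT TAA GAC ATG TGG — ATG at 34, stop TAA at 43 → 12 nt.
Frame +2: CTT TTT ACT ACC AAC ATC GTC TAA AAC GCA TCA TGC GAT ATT AAG ACA TGT GGG — no ATG→stop ORF.
Frame +3: TTT TTA CTA CCA ACA TCG TCT AAA ACG CAT CAT GCG ATA TTA AGA CAT GTG GGT — no ATG→stop ORF.
Frame -1: ACC CAC ATG TCT TAA TAT CGC ATG ATG CGT TTT AGA CGA TGT TGG TAG TAA AAA — ATG at 7, stop TAA at 13 → 9 nt; ATG at 22, stop TAG at 46 → 27 nt; ATG at 25, stop TAG at 46 → 24 nt.
Frame -2: CCC ACA TGT CTT AAT ATC GCA TGA TGC GTT TTA GAC GAT GTT GGT AGT AAA AAG — no ATG→stop ORF.
Frame -3: CCA CAT GTC TTA ATA TCG CAT GAT GCG TTT TAG ACG ATG TTG GTA GTA AAA AGC — no ATG→stop ORF.
Forward-strand max 12 nt; reverse-strand max 27 nt. The reverse strand has the longer ORF.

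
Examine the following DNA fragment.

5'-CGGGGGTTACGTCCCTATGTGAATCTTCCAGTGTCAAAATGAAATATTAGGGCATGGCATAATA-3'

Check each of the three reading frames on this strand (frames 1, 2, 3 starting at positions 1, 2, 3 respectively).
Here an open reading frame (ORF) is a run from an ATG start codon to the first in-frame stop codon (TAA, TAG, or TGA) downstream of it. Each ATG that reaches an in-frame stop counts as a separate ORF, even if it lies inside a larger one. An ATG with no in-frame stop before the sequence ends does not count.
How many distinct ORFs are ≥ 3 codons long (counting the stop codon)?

2

Frame 1: CGG GGG TTA CGT CCC TAT GTG AAT CTT CCA GTG TCA AAA TGA AAT ATT AGG GCA TGG CAT AAT — no ATG→stop ORF.
Frame 2: GGG GGT TAC GTC CCT ATG TGA ATC TTC CAG TGT CAA AAT GAA ATA TTA GGG CAT GGC ATA ATA — ATG at 17, stop TGA at 20 → 6 nt.
Frame 3: GGG GTT ACG TCC CTA TGT GAA TCT TCC AGT GTC AAA ATG AAA TAT TAG GGC ATG GCA TAA — ATG at 39, stop TAG at 48 → 12 nt; ATG at 54, stop TAA at 60 → 9 nt.
ORFs ≥ 3 codons: frame 3 39–50 (4 codons), frame 3 54–62 (3 codons). Count = 2.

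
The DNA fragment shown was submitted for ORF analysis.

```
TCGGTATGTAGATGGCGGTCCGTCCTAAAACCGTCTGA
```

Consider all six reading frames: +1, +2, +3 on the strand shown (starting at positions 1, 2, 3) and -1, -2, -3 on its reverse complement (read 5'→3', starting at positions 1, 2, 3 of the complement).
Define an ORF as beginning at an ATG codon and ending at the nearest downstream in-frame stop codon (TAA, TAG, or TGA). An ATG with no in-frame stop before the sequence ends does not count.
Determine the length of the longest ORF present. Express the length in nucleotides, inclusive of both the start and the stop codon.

Reverse complement (5'→3'): TCAGACGGTTTTAGGACGGACCGCCATCTACATACCGA
Frame +1: TCG GTA TGT AGA TGG CGG TCC GTC CTA AAA CCG TCT — no ATG→stop ORF.
Frame +2: CGG TAT GTA GAT GGC GGT CCG TCC TAA AAC CGT CTG — no ATG→stop ORF.
Frame +3: GGT ATG TAG ATG GCG GTC CGT CCT AAA ACC GTC TGA — ATG at 6, stop TAG at 9 → 6 nt; ATG at 12, stop TGA at 36 → 27 nt.
Frame -1: TCA GAC GGT TTT AGG ACG GAC CGC CAT CTA CAT ACC — no ATG→stop ORF.
Frame -2: CAG ACG GTT TTA GGA CGG ACC GCC ATC TAC ATA CCG — no ATG→stop ORF.
Frame -3: AGA CGG TTT TAG GAC GGA CCG CCA TCT ACA TAC CGA — no ATG→stop ORF.
Longest: frame +3, positions 12–38, 27 nt = 9 codons = 8 aa. → 27 nucleotides.

27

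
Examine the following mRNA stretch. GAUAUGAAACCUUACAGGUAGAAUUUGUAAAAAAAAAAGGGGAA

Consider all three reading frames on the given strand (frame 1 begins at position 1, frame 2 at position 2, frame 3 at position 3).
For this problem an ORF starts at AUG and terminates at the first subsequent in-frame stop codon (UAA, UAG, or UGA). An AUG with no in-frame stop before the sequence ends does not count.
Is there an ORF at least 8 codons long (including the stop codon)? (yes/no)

Frame 1: GAU AUG AAA CCU UAC AGG UAG AAU UUG UAA AAA AAA AAG GGG — AUG at 4, stop UAG at 19 → 18 nt.
Frame 2: AUA UGA AAC CUU ACA GGU AGA AUU UGU AAA AAA AAA AGG GGA — no AUG→stop ORF.
Frame 3: UAU GAA ACC UUA CAG GUA GAA UUU GUA AAA AAA AAA GGG GAA — no AUG→stop ORF.
Largest ORF found is 6 codons < 8, so no.

no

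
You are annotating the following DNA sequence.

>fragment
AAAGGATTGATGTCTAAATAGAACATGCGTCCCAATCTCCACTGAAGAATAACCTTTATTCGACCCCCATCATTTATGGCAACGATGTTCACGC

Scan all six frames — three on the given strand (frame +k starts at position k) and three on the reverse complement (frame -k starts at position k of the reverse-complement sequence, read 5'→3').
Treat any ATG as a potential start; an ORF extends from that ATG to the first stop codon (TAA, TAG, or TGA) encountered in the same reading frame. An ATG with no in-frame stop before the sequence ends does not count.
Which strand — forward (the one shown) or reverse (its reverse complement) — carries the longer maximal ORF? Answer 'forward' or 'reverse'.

forward

Reverse complement (5'→3'): GCGTGAACATCGTTGCCATAAATGATGGGGGTCGAATAAAGGTTATTCTTCAGTGGAGATTGGGACGCATGTTCTATTTAGACATCAATCCTTT
Frame +1: AAA GGA TTG ATG TCT AAA TAG AAC ATG CGT CCC AAT CTC CAC TGA AGA ATA ACC TTT ATT CGA CCC CCA TCA TTT ATG GCA ACG ATG TTC ACG — ATG at 10, stop TAG at 19 → 12 nt; ATG at 25, stop TGA at 43 → 21 nt.
Frame +2: AAG GAT TGA TGT CTA AAT AGA ACA TGC GTC CCA ATC TCC ACT GAA GAA TAA CCT TTA TTC GAC CCC CAT CAT TTA TGG CAA CGA TGT TCA CGC — no ATG→stop ORF.
Frame +3: AGG ATT GAT GTC TAA ATA GAA CAT GCG TCC CAA TCT CCA CTG AAG AAT AAC CTT TAT TCG ACC CCC ATC ATT TAT GGC AAC GAT GTT CAC — no ATG→stop ORF.
Frame -1: GCG TGA ACA TCG TTG CCA TAA ATG ATG GGG GTC GAA TAA AGG TTA TTC TTC AGT GGA GAT TGG GAC GCA TGT TCT ATT TAG ACA TCA ATC CTT — ATG at 22, stop TAA at 37 → 18 nt; ATG at 25, stop TAA at 37 → 15 nt.
Frame -2: CGT GAA CAT CGT TGC CAT AAA TGA TGG GGG TCG AAT AAA GGT TAT TCT TCA GTG GAG ATT GGG ACG CAT GTT CTA TTT AGA CAT CAA TCC TTT — no ATG→stop ORF.
Frame -3: GTG AAC ATC GTT GCC ATA AAT GAT GGG GGT CGA ATA AAG GTT ATT CTT CAG TGG AGA TTG GGA CGC ATG TTC TAT TTA GAC ATC AAT CCT — no ATG→stop ORF.
Forward-strand max 21 nt; reverse-strand max 18 nt. The forward strand has the longer ORF.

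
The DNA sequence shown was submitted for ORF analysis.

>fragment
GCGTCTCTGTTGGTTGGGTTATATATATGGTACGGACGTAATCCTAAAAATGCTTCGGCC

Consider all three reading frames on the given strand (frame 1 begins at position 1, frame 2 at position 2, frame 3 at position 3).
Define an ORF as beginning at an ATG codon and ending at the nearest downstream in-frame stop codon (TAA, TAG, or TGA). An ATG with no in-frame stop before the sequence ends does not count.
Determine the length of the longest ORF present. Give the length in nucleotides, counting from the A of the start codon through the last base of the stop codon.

Frame 1: GCG TCT CTG TTG GTT GGG TTA TAT ATA TGG TAC GGA CGT AAT CCT AAA AAT GCT TCG GCC — no ATG→stop ORF.
Frame 2: CGT CTC TGT TGG TTG GGT TAT ATA TAT GGT ACG GAC GTA ATC CTA AAA ATG CTT CGG — no ATG→stop ORF.
Frame 3: GTC TCT GTT GGT TGG GTT ATA TAT ATG GTA CGG ACG TAA TCC TAA AAA TGC TTC GGC — ATG at 27, stop TAA at 39 → 15 nt.
Longest: frame 3, positions 27–41, 15 nt = 5 codons = 4 aa. → 15 nucleotides.

15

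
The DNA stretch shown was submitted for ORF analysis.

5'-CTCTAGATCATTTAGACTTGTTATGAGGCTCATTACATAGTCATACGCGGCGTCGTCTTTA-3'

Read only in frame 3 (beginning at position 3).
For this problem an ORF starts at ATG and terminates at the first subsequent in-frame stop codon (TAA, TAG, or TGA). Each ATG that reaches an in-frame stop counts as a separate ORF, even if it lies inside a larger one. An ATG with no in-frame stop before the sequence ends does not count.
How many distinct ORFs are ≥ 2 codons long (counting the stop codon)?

0

Frame 3: CTA GAT CAT TTA GAC TTG TTA TGA GGC TCA TTA CAT AGT CAT ACG CGG CGT CGT CTT — no ATG→stop ORF.
No ORF reaches 2 codons. Count = 0.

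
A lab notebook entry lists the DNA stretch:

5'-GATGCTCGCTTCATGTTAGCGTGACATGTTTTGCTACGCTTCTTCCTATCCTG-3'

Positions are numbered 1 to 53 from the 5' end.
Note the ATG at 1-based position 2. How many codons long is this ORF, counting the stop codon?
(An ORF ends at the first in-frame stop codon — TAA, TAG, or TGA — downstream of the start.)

Codons from position 2: ATG (2–4), CTC (5–7), GCT (8–10), TCA (11–13), TGT (14–16), TAG (17–19).
TAG is the first in-frame stop; that's 6 codons including the stop.

6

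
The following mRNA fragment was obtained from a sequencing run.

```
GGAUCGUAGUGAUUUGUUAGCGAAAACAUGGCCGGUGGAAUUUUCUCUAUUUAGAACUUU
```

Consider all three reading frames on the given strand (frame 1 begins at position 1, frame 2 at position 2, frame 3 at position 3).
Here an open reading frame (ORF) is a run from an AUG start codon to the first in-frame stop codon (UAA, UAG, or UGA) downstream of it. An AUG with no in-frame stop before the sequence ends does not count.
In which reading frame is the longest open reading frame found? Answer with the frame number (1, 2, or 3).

1

Frame 1: GGA UCG UAG UGA UUU GUU AGC GAA AAC AUG GCC GGU GGA AUU UUC UCU AUU UAG AAC UUU — AUG at 28, stop UAG at 52 → 27 nt.
Frame 2: GAU CGU AGU GAU UUG UUA GCG AAA ACA UGG CCG GUG GAA UUU UCU CUA UUU AGA ACU — no AUG→stop ORF.
Frame 3: AUC GUA GUG AUU UGU UAG CGA AAA CAU GGC CGG UGG AAU UUU CUC UAU UUA GAA CUU — no AUG→stop ORF.
Longest ORF is 27 nt in frame 1 (positions 28–54).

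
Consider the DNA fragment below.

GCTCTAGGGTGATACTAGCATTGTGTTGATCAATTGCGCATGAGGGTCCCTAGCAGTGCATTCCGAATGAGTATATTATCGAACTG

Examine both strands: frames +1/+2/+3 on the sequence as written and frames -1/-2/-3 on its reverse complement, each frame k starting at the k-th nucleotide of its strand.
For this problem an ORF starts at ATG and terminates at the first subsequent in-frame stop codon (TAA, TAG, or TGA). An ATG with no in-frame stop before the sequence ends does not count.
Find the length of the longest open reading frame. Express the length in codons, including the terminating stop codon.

6

Reverse complement (5'→3'): CAGTTCGATAATATACTCATTCGGAATGCACTGCTAGGGACCCTCATGCGCAATTGATCAACACAATGCTAGTATCACCCTAGAGC
Frame +1: GCT CTA GGG TGA TAC TAG CAT TGT GTT GAT CAA TTG CGC ATG AGG GTC CCT AGC AGT GCA TTC CGA ATG AGT ATA TTA TCG AAC — no ATG→stop ORF.
Frame +2: CTC TAG GGT GAT ACT AGC ATT GTG TTG ATC AAT TGC GCA TGA GGG TCC CTA GCA GTG CAT TCC GAA TGA GTA TAT TAT CGA ACT — no ATG→stop ORF.
Frame +3: TCT AGG GTG ATA CTA GCA TTG TGT TGA TCA ATT GCG CAT GAG GGT CCC TAG CAG TGC ATT CCG AAT GAG TAT ATT ATC GAA CTG — no ATG→stop ORF.
Frame -1: CAG TTC GAT AAT ATA CTC ATT CGG AAT GCA CTG CTA GGG ACC CTC ATG CGC AAT TGA TCA ACA CAA TGC TAG TAT CAC CCT AGA — ATG at 46, stop TGA at 55 → 12 nt.
Frame -2: AGT TCG ATA ATA TAC TCA TTC GGA ATG CAC TGC TAG GGA CCC TCA TGC GCA ATT GAT CAA CAC AAT GCT AGT ATC ACC CTA GAG — ATG at 26, stop TAG at 35 → 12 nt.
Frame -3: GTT CGA TAA TAT ACT CAT TCG GAA TGC ACT GCT AGG GAC CCT CAT GCG CAA TTG ATC AAC ACA ATG CTA GTA TCA CCC TAG AGC — ATG at 66, stop TAG at 81 → 18 nt.
Longest: frame -3, positions 66–83, 18 nt = 6 codons = 5 aa. → 6 codons.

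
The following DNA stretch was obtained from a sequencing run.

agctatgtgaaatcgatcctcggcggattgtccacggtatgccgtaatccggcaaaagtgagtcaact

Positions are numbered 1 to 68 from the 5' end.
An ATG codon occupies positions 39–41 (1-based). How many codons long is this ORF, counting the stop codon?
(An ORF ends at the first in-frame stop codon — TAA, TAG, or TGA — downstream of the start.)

3

Codons from position 39: ATG (39–41), CCG (42–44), TAA (45–47).
TAA is the first in-frame stop; that's 3 codons including the stop.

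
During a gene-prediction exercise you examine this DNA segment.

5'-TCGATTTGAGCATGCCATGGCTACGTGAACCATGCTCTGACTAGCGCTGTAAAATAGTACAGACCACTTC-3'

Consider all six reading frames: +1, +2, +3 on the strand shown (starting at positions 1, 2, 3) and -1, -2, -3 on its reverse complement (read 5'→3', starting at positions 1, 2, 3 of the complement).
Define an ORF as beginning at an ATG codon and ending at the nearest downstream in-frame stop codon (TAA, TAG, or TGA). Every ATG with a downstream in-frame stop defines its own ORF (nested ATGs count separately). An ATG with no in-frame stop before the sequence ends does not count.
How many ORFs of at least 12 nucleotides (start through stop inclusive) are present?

2

Reverse complement (5'→3'): GAAGTGGTCTGTACTATTTTACAGCGCTAGTCAGAGCATGGTTCACGTAGCCATGGCATGCTCAAATCGA
Frame +1: TCG ATT TGA GCA TGC CAT GGC TAC GTG AAC CAT GCT CTG ACT AGC GCT GTA AAA TAG TAC AGA CCA CTT — no ATG→stop ORF.
Frame +2: CGA TTT GAG CAT GCC ATG GCT ACG TGA ACC ATG CTC TGA CTA GCG CTG TAA AAT AGT ACA GAC CAC TTC — ATG at 17, stop TGA at 26 → 12 nt; ATG at 32, stop TGA at 38 → 9 nt.
Frame +3: GAT TTG AGC ATG CCA TGG CTA CGT GAA CCA TGC TCT GAC TAG CGC TGT AAA ATA GTA CAG ACC ACT — ATG at 12, stop TAG at 42 → 33 nt.
Frame -1: GAA GTG GTC TGT ACT ATT TTA CAG CGC TAG TCA GAG CAT GGT TCA CGT AGC CAT GGC ATG CTC AAA TCG — no ATG→stop ORF.
Frame -2: AAG TGG TCT GTA CTA TTT TAC AGC GCT AGT CAG AGC ATG GTT CAC GTA GCC ATG GCA TGC TCA AAT CGA — no ATG→stop ORF.
Frame -3: AGT GGT CTG TAC TAT TTT ACA GCG CTA GTC AGA GCA TGG TTC ACG TAG CCA TGG CAT GCT CAA ATC — no ATG→stop ORF.
ORFs ≥ 12 nucleotides: frame +2 17–28 (12 nucleotides), frame +3 12–44 (33 nucleotides). Count = 2.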